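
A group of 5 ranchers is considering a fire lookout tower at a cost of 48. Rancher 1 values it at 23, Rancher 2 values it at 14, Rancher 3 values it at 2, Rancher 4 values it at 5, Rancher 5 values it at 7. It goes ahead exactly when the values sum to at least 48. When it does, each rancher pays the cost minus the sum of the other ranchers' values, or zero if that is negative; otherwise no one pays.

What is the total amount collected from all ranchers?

Total value 51 ≥ cost 48, so it is built.
Rancher 1: others sum to 28; max(0, 48 - 28) = 20.
Rancher 2: others sum to 37; max(0, 48 - 37) = 11.
Rancher 3: others sum to 49; max(0, 48 - 49) = 0.
Rancher 4: others sum to 46; max(0, 48 - 46) = 2.
Rancher 5: others sum to 44; max(0, 48 - 44) = 4.
Total collected = 20 + 11 + 0 + 2 + 4 = 37.

37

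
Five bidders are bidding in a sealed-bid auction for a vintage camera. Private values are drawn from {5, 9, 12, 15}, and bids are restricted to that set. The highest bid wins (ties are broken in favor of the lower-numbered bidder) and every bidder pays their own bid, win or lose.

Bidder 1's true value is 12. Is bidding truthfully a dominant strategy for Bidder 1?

Consider the case where Bidder 2 bids 5, Bidder 3 bids 5, Bidder 4 bids 5 and Bidder 5 bids 5.
Truthful bid 12: wins, pays 12, utility 12 - 12 = 0.
Bid 5 instead: wins, pays 5, utility 12 - 5 = 7.
Since 7 > 0, bidding 5 is strictly better here, so truthful bidding is not dominant.

No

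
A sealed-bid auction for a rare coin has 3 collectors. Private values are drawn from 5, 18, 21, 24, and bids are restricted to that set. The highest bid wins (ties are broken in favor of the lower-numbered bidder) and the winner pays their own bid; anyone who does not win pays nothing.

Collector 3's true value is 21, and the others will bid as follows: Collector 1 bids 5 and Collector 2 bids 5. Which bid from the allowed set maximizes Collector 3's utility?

Bid 5: loses, pays 0, utility 0.
Bid 18: wins, pays 18, utility 21 - 18 = 3.
Bid 21: wins, pays 21, utility 21 - 21 = 0.
Bid 24: wins, pays 24, utility 21 - 24 = -3.
The best choice is 18 with utility 3.

18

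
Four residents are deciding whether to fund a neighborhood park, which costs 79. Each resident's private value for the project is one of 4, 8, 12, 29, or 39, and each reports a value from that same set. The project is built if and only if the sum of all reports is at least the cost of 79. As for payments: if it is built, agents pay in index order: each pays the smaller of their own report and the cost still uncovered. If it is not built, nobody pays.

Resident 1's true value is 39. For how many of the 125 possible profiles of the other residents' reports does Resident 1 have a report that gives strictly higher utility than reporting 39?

71

Others report (4, 8, 39): truth gives 0; report 29 gives 10 > 0. Violating.
Others report (4, 12, 39): truth gives 0; report 29 gives 10 > 0. Violating.
Others report (4, 29, 29): truth gives 0; report 29 gives 10 > 0. Violating.
Others report (4, 29, 39): truth gives 0; report 8 gives 31 > 0. Violating.
Others report (4, 4, 4): truth gives 0; no alternative beats it.
Others report (4, 4, 8): truth gives 0; no alternative beats it.
(Checking all 125 profiles: 71 have a profitable deviation, 54 do not.)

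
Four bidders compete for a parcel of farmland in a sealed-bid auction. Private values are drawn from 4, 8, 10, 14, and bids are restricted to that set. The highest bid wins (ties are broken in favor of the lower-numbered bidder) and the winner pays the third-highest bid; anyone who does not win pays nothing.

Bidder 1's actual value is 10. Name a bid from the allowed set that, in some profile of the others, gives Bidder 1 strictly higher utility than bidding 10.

Suppose Bidder 2 bids 4, Bidder 3 bids 4 and Bidder 4 bids 14.
Bid 10: loses, pays 0, utility 0.
Bid 14: wins, pays 4, utility 10 - 4 = 6.
So bidding 14 beats truth here (6 > 0).

14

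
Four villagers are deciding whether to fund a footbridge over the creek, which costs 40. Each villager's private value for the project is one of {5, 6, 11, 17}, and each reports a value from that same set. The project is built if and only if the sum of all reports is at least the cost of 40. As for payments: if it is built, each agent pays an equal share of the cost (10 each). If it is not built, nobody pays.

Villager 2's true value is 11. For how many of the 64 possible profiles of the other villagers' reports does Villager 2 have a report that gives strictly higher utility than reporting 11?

Others report (5, 5, 17): truth gives 0; report 17 gives 1 > 0. Violating.
Others report (5, 6, 17): truth gives 0; report 17 gives 1 > 0. Violating.
Others report (5, 11, 11): truth gives 0; report 17 gives 1 > 0. Violating.
Others report (5, 17, 5): truth gives 0; report 17 gives 1 > 0. Violating.
Others report (5, 5, 5): truth gives 0; no alternative beats it.
Others report (5, 5, 6): truth gives 0; no alternative beats it.
(Checking all 64 profiles: 18 have a profitable deviation, 46 do not.)

18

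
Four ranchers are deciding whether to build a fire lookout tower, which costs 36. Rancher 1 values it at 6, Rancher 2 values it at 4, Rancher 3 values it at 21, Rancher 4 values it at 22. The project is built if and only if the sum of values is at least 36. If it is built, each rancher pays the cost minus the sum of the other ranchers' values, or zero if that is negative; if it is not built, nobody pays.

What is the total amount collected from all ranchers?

9

Total value 53 ≥ cost 36, so it is built.
Rancher 1: others sum to 47; max(0, 36 - 47) = 0.
Rancher 2: others sum to 49; max(0, 36 - 49) = 0.
Rancher 3: others sum to 32; max(0, 36 - 32) = 4.
Rancher 4: others sum to 31; max(0, 36 - 31) = 5.
Total collected = 0 + 0 + 4 + 5 = 9.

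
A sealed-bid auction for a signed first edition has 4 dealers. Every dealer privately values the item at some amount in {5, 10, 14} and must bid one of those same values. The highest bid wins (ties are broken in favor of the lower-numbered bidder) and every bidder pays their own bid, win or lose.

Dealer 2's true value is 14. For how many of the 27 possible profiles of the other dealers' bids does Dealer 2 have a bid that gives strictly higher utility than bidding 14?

13

Others bid (5, 5, 5): truth gives 0; bid 10 gives 4 > 0. Violating.
Others bid (5, 5, 10): truth gives 0; bid 10 gives 4 > 0. Violating.
Others bid (5, 10, 5): truth gives 0; bid 10 gives 4 > 0. Violating.
Others bid (5, 10, 10): truth gives 0; bid 10 gives 4 > 0. Violating.
Others bid (5, 5, 14): truth gives 0; no alternative beats it.
Others bid (5, 10, 14): truth gives 0; no alternative beats it.
(Checking all 27 profiles: 13 have a profitable deviation, 14 do not.)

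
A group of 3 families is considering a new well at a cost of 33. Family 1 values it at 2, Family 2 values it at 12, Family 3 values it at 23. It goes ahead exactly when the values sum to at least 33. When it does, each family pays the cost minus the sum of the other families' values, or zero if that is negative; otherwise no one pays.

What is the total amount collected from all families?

27

Total value 37 ≥ cost 33, so it is built.
Family 1: others sum to 35; max(0, 33 - 35) = 0.
Family 2: others sum to 25; max(0, 33 - 25) = 8.
Family 3: others sum to 14; max(0, 33 - 14) = 19.
Total collected = 0 + 8 + 19 = 27.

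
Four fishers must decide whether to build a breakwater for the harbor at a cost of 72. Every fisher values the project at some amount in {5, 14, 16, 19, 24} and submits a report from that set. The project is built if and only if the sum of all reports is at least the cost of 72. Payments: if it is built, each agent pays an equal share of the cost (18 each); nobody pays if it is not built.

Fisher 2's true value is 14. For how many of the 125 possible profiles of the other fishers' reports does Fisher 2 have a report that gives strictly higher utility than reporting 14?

15

Others report (14, 24, 24): truth gives -4; report 5 gives 0 > -4. Violating.
Others report (16, 19, 24): truth gives -4; report 5 gives 0 > -4. Violating.
Others report (16, 24, 19): truth gives -4; report 5 gives 0 > -4. Violating.
Others report (16, 24, 24): truth gives -4; report 5 gives 0 > -4. Violating.
Others report (5, 5, 5): truth gives 0; no alternative beats it.
Others report (5, 5, 14): truth gives 0; no alternative beats it.
(Checking all 125 profiles: 15 have a profitable deviation, 110 do not.)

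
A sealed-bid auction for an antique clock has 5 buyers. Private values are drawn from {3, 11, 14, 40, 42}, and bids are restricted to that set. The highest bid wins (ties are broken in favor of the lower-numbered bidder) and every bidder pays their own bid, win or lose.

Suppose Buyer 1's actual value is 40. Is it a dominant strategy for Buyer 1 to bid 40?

Consider the case where Buyer 2 bids 3, Buyer 3 bids 3, Buyer 4 bids 3 and Buyer 5 bids 3.
Truthful bid 40: wins, pays 40, utility 40 - 40 = 0.
Bid 3 instead: wins, pays 3, utility 40 - 3 = 37.
Since 37 > 0, bidding 3 is strictly better here, so truthful bidding is not dominant.

No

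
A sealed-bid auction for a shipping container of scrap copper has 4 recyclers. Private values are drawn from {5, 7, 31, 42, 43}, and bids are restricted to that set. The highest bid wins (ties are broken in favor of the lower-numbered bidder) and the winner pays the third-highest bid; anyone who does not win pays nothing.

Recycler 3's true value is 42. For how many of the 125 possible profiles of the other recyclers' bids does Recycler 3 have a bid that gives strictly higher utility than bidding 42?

27

Others bid (5, 5, 43): truth gives 0; bid 43 gives 37 > 0. Violating.
Others bid (5, 7, 43): truth gives 0; bid 43 gives 35 > 0. Violating.
Others bid (5, 31, 43): truth gives 0; bid 43 gives 11 > 0. Violating.
Others bid (5, 42, 5): truth gives 0; bid 43 gives 37 > 0. Violating.
Others bid (5, 5, 5): truth gives 37; no alternative beats it.
Others bid (5, 5, 7): truth gives 37; no alternative beats it.
(Checking all 125 profiles: 27 have a profitable deviation, 98 do not.)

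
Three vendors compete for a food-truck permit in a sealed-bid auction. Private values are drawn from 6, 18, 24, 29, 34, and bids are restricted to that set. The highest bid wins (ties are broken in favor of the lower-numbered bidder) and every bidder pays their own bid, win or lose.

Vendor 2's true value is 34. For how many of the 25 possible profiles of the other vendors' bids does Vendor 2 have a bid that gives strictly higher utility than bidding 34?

17

Others bid (6, 6): truth gives 0; bid 18 gives 16 > 0. Violating.
Others bid (6, 18): truth gives 0; bid 18 gives 16 > 0. Violating.
Others bid (6, 24): truth gives 0; bid 24 gives 10 > 0. Violating.
Others bid (6, 29): truth gives 0; bid 29 gives 5 > 0. Violating.
Others bid (6, 34): truth gives 0; no alternative beats it.
Others bid (18, 34): truth gives 0; no alternative beats it.
(Checking all 25 profiles: 17 have a profitable deviation, 8 do not.)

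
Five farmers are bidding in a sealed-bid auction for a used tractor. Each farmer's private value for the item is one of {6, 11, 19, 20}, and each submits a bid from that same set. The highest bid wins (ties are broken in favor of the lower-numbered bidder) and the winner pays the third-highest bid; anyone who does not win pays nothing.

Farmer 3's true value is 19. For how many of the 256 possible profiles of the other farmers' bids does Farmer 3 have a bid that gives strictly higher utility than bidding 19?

Others bid (6, 6, 6, 20): truth gives 0; bid 20 gives 13 > 0. Violating.
Others bid (6, 6, 11, 20): truth gives 0; bid 20 gives 8 > 0. Violating.
Others bid (6, 6, 20, 6): truth gives 0; bid 20 gives 13 > 0. Violating.
Others bid (6, 6, 20, 11): truth gives 0; bid 20 gives 8 > 0. Violating.
Others bid (6, 6, 6, 6): truth gives 13; no alternative beats it.
Others bid (6, 6, 6, 11): truth gives 13; no alternative beats it.
(Checking all 256 profiles: 32 have a profitable deviation, 224 do not.)

32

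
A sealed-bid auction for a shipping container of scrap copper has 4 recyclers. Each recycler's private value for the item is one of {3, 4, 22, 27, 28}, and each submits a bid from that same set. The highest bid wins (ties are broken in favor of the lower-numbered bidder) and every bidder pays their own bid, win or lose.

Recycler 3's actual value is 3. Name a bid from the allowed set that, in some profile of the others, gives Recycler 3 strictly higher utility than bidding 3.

4

Suppose Recycler 1 bids 3, Recycler 2 bids 3 and Recycler 4 bids 3.
Bid 3: loses but pays 3, utility -3.
Bid 4: wins, pays 4, utility 3 - 4 = -1.
So bidding 4 beats truth here (-1 > -3).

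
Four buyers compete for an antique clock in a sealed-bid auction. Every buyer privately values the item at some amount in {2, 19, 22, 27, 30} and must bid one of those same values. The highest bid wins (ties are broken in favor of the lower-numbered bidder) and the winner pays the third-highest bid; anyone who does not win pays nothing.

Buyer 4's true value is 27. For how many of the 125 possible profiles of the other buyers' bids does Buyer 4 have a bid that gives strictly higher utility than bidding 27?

27

Others bid (2, 2, 27): truth gives 0; bid 30 gives 25 > 0. Violating.
Others bid (2, 19, 27): truth gives 0; bid 30 gives 8 > 0. Violating.
Others bid (2, 22, 27): truth gives 0; bid 30 gives 5 > 0. Violating.
Others bid (2, 27, 2): truth gives 0; bid 30 gives 25 > 0. Violating.
Others bid (2, 2, 2): truth gives 25; no alternative beats it.
Others bid (2, 2, 19): truth gives 25; no alternative beats it.
(Checking all 125 profiles: 27 have a profitable deviation, 98 do not.)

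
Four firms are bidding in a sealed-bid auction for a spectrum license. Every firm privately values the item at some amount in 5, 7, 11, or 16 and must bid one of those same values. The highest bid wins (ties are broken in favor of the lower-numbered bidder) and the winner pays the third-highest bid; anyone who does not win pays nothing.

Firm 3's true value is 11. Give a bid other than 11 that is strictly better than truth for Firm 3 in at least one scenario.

16

Suppose Firm 1 bids 5, Firm 2 bids 5 and Firm 4 bids 16.
Bid 11: loses, pays 0, utility 0.
Bid 16: wins, pays 5, utility 11 - 5 = 6.
So bidding 16 beats truth here (6 > 0).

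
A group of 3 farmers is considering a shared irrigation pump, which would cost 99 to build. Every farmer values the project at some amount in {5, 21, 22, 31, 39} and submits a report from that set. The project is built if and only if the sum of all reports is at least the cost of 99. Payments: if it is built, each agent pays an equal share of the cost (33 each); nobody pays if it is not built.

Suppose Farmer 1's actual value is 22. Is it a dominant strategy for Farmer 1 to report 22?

Consider the case where Farmer 2 reports 39 and Farmer 3 reports 39.
Truthful report 22: project built, pays 33, utility 22 - 33 = -11.
Report 5 instead: project not built, utility 0.
Since 0 > -11, reporting 5 is strictly better here, so truthful reporting is not dominant.

No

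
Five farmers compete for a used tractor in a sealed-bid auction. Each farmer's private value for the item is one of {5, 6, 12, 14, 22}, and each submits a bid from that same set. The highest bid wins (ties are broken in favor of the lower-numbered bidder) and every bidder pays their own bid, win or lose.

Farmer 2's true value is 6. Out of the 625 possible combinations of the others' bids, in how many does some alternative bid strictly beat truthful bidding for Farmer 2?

Others bid (5, 5, 5, 12): truth gives -6; bid 5 gives -5 > -6. Violating.
Others bid (5, 5, 5, 14): truth gives -6; bid 5 gives -5 > -6. Violating.
Others bid (5, 5, 5, 22): truth gives -6; bid 5 gives -5 > -6. Violating.
Others bid (5, 5, 6, 12): truth gives -6; bid 5 gives -5 > -6. Violating.
Others bid (5, 5, 5, 5): truth gives 0; no alternative beats it.
Others bid (5, 5, 5, 6): truth gives 0; no alternative beats it.
(Checking all 625 profiles: 617 have a profitable deviation, 8 do not.)

617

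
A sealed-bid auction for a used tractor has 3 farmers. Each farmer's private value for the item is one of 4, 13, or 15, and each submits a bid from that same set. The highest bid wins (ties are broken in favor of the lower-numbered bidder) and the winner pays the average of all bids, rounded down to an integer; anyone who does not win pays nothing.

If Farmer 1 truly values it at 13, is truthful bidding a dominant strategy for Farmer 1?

No

Consider the case where Farmer 2 bids 4 and Farmer 3 bids 4.
Truthful bid 13: wins, pays 7, utility 13 - 7 = 6.
Bid 4 instead: wins, pays 4, utility 13 - 4 = 9.
Since 9 > 6, bidding 4 is strictly better here, so truthful bidding is not dominant.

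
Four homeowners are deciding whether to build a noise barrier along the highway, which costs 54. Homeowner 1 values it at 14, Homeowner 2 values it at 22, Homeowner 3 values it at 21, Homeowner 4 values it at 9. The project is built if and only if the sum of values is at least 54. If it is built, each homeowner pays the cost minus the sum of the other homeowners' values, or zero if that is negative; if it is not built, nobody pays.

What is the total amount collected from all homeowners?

21

Total value 66 ≥ cost 54, so it is built.
Homeowner 1: others sum to 52; max(0, 54 - 52) = 2.
Homeowner 2: others sum to 44; max(0, 54 - 44) = 10.
Homeowner 3: others sum to 45; max(0, 54 - 45) = 9.
Homeowner 4: others sum to 57; max(0, 54 - 57) = 0.
Total collected = 2 + 10 + 9 + 0 = 21.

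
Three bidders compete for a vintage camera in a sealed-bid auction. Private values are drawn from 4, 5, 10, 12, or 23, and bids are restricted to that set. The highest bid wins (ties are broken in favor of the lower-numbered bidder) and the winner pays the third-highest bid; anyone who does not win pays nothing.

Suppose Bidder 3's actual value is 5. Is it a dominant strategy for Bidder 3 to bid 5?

No

Consider the case where Bidder 1 bids 4 and Bidder 2 bids 5.
Truthful bid 5: loses, pays 0, utility 0.
Bid 10 instead: wins, pays 4, utility 5 - 4 = 1.
Since 1 > 0, bidding 10 is strictly better here, so truthful bidding is not dominant.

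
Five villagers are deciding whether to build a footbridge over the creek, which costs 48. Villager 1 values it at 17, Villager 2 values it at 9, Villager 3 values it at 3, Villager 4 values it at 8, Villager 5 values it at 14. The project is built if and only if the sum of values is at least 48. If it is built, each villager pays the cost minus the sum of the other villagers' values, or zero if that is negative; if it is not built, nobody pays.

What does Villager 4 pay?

5

Total value 51 ≥ cost 48, so the project is built.
The other villagers' values sum to 43.
Cost minus that sum is 48 - 43 = 5.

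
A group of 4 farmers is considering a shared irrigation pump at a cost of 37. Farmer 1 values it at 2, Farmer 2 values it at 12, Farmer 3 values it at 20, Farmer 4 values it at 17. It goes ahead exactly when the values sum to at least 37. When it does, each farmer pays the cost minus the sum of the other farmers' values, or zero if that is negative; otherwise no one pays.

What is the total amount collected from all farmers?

Total value 51 ≥ cost 37, so it is built.
Farmer 1: others sum to 49; max(0, 37 - 49) = 0.
Farmer 2: others sum to 39; max(0, 37 - 39) = 0.
Farmer 3: others sum to 31; max(0, 37 - 31) = 6.
Farmer 4: others sum to 34; max(0, 37 - 34) = 3.
Total collected = 0 + 0 + 6 + 3 = 9.

9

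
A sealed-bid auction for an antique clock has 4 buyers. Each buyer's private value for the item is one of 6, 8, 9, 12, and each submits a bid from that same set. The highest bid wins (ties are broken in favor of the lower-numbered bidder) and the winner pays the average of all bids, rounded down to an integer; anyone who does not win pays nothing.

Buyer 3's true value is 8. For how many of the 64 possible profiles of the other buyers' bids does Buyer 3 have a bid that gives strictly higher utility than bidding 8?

Others bid (6, 6, 9): truth gives 0; bid 9 gives 1 > 0. Violating.
Others bid (6, 8, 6): truth gives 0; bid 9 gives 1 > 0. Violating.
Others bid (6, 8, 8): truth gives 0; bid 9 gives 1 > 0. Violating.
Others bid (8, 6, 6): truth gives 0; bid 9 gives 1 > 0. Violating.
Others bid (6, 6, 6): truth gives 2; no alternative beats it.
Others bid (6, 6, 8): truth gives 1; no alternative beats it.
(Checking all 64 profiles: 6 have a profitable deviation, 58 do not.)

6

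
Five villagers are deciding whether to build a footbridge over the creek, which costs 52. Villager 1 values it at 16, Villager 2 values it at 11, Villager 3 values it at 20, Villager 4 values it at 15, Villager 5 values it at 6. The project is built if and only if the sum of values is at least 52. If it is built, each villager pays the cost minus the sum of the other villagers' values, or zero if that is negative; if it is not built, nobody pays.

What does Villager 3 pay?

Total value 68 ≥ cost 52, so the project is built.
The other villagers' values sum to 48.
Cost minus that sum is 52 - 48 = 4.

4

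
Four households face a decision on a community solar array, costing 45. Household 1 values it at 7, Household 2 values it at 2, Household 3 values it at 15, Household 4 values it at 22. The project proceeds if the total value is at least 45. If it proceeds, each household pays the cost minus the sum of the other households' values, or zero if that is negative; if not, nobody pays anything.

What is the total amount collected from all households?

Total value 46 ≥ cost 45, so it is built.
Household 1: others sum to 39; max(0, 45 - 39) = 6.
Household 2: others sum to 44; max(0, 45 - 44) = 1.
Household 3: others sum to 31; max(0, 45 - 31) = 14.
Household 4: others sum to 24; max(0, 45 - 24) = 21.
Total collected = 6 + 1 + 14 + 21 = 42.

42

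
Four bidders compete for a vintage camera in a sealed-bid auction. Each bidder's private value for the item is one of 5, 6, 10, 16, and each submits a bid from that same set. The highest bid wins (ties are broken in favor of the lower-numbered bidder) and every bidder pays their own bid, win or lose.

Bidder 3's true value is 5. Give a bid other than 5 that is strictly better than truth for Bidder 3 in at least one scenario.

6

Suppose Bidder 1 bids 5, Bidder 2 bids 5 and Bidder 4 bids 5.
Bid 5: loses but pays 5, utility -5.
Bid 6: wins, pays 6, utility 5 - 6 = -1.
So bidding 6 beats truth here (-1 > -5).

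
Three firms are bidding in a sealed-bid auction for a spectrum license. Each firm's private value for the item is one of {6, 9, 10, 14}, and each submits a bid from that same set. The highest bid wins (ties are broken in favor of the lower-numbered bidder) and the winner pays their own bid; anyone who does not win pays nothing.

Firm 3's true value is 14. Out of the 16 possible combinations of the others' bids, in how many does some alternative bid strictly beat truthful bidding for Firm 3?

4

Others bid (6, 6): truth gives 0; bid 9 gives 5 > 0. Violating.
Others bid (6, 9): truth gives 0; bid 10 gives 4 > 0. Violating.
Others bid (9, 6): truth gives 0; bid 10 gives 4 > 0. Violating.
Others bid (9, 9): truth gives 0; bid 10 gives 4 > 0. Violating.
Others bid (6, 10): truth gives 0; no alternative beats it.
Others bid (6, 14): truth gives 0; no alternative beats it.
(Checking all 16 profiles: 4 have a profitable deviation, 12 do not.)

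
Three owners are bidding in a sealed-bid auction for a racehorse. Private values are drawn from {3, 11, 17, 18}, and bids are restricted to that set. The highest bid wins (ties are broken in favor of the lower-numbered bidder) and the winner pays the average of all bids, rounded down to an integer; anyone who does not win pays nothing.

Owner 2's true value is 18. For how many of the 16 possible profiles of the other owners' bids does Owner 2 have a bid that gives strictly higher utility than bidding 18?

2

Others bid (3, 3): truth gives 10; bid 11 gives 13 > 10. Violating.
Others bid (3, 11): truth gives 8; bid 11 gives 10 > 8. Violating.
Others bid (3, 17): truth gives 6; no alternative beats it.
Others bid (3, 18): truth gives 5; no alternative beats it.
(Checking all 16 profiles: 2 have a profitable deviation, 14 do not.)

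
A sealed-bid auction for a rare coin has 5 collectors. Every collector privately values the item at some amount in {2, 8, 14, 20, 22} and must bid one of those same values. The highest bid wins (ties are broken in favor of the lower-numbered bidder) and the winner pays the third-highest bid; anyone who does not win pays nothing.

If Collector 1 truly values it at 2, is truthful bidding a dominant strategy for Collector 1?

Yes

Check each profile of the others' bids and compare truth against every alternative bid.
Others bid (2, 2, 8, 8): truth gives 0, best alternative gives -6.
Others bid (2, 8, 2, 8): truth gives 0, best alternative gives -6.
Others bid (2, 8, 8, 2): truth gives 0, best alternative gives -6.
Others bid (2, 8, 8, 8): truth gives 0, best alternative gives -6.
Others bid (8, 2, 2, 8): truth gives 0, best alternative gives -6.
Others bid (8, 2, 8, 2): truth gives 0, best alternative gives -6.
(Remaining 619 profiles checked similarly; truth is weakly best in each.)
In every case the truthful bid is at least as good as any alternative, so it is a dominant strategy.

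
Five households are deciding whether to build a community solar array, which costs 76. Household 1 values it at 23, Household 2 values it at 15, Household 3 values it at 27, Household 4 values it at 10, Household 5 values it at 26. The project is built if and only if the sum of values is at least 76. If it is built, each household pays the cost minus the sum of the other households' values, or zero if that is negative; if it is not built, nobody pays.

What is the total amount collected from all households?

Total value 101 ≥ cost 76, so it is built.
Household 1: others sum to 78; max(0, 76 - 78) = 0.
Household 2: others sum to 86; max(0, 76 - 86) = 0.
Household 3: others sum to 74; max(0, 76 - 74) = 2.
Household 4: others sum to 91; max(0, 76 - 91) = 0.
Household 5: others sum to 75; max(0, 76 - 75) = 1.
Total collected = 0 + 0 + 2 + 0 + 1 = 3.

3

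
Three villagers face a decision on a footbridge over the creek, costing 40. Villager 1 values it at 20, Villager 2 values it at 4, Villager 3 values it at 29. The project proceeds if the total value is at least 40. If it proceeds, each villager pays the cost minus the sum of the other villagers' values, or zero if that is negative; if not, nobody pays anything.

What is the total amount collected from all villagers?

Total value 53 ≥ cost 40, so it is built.
Villager 1: others sum to 33; max(0, 40 - 33) = 7.
Villager 2: others sum to 49; max(0, 40 - 49) = 0.
Villager 3: others sum to 24; max(0, 40 - 24) = 16.
Total collected = 7 + 0 + 16 = 23.

23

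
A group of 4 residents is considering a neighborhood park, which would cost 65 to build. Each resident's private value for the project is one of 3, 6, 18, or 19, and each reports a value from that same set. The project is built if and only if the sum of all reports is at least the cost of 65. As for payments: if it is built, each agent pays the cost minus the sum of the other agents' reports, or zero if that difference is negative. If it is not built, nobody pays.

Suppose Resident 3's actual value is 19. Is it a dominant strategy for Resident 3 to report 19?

Yes

Check each profile of the others' reports and compare truth against every alternative report.
Others report (19, 19, 19): truth gives 11, best alternative gives 11.
Others report (18, 19, 19): truth gives 10, best alternative gives 10.
Others report (19, 18, 19): truth gives 10, best alternative gives 10.
Others report (19, 19, 18): truth gives 10, best alternative gives 10.
Others report (18, 18, 19): truth gives 9, best alternative gives 9.
Others report (18, 19, 18): truth gives 9, best alternative gives 9.
(Remaining 58 profiles checked similarly; truth is weakly best in each.)
In every case the truthful report is at least as good as any alternative, so it is a dominant strategy.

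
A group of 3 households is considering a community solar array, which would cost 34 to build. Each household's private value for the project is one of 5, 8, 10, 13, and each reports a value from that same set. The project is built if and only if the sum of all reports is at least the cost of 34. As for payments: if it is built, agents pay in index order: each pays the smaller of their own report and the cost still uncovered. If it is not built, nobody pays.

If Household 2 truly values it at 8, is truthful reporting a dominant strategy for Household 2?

Check each profile of the others' reports and compare truth against every alternative report.
Others report (5, 5): truth gives 0, best alternative gives 0.
Others report (5, 8): truth gives 0, best alternative gives 0.
Others report (5, 10): truth gives 0, best alternative gives 0.
Others report (5, 13): truth gives 0, best alternative gives 0.
Others report (8, 5): truth gives 0, best alternative gives 0.
Others report (8, 8): truth gives 0, best alternative gives 0.
(Remaining 10 profiles checked similarly; truth is weakly best in each.)
In every case the truthful report is at least as good as any alternative, so it is a dominant strategy.

Yes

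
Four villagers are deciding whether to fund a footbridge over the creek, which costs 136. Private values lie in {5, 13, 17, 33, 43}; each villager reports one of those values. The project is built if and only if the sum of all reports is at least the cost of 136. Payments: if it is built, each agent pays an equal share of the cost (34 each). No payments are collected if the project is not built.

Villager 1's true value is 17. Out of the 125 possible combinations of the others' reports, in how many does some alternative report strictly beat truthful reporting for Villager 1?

Others report (33, 43, 43): truth gives -17; report 5 gives 0 > -17. Violating.
Others report (43, 33, 43): truth gives -17; report 5 gives 0 > -17. Violating.
Others report (43, 43, 33): truth gives -17; report 5 gives 0 > -17. Violating.
Others report (43, 43, 43): truth gives -17; report 5 gives 0 > -17. Violating.
Others report (5, 5, 5): truth gives 0; no alternative beats it.
Others report (5, 5, 13): truth gives 0; no alternative beats it.
(Checking all 125 profiles: 4 have a profitable deviation, 121 do not.)

4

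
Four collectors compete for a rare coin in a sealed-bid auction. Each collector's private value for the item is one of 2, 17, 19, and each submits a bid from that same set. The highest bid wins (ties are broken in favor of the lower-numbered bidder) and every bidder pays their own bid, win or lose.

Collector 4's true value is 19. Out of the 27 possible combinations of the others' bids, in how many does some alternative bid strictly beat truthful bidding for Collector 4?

20

Others bid (2, 2, 2): truth gives 0; bid 17 gives 2 > 0. Violating.
Others bid (2, 2, 19): truth gives -19; bid 2 gives -2 > -19. Violating.
Others bid (2, 17, 19): truth gives -19; bid 2 gives -2 > -19. Violating.
Others bid (2, 19, 2): truth gives -19; bid 2 gives -2 > -19. Violating.
Others bid (2, 2, 17): truth gives 0; no alternative beats it.
Others bid (2, 17, 2): truth gives 0; no alternative beats it.
(Checking all 27 profiles: 20 have a profitable deviation, 7 do not.)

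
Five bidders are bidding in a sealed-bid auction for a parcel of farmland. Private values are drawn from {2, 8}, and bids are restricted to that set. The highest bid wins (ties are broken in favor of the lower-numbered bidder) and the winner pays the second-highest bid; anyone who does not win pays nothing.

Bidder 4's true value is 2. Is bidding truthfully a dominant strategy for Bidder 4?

Yes

Check each profile of the others' bids and compare truth against every alternative bid.
Others bid (2, 2, 2, 8): truth gives 0, best alternative gives -6.
Others bid (2, 2, 2, 2): truth gives 0, best alternative gives 0.
Others bid (2, 2, 8, 2): truth gives 0, best alternative gives 0.
Others bid (2, 2, 8, 8): truth gives 0, best alternative gives 0.
Others bid (2, 8, 2, 2): truth gives 0, best alternative gives 0.
Others bid (2, 8, 2, 8): truth gives 0, best alternative gives 0.
(Remaining 10 profiles checked similarly; truth is weakly best in each.)
In every case the truthful bid is at least as good as any alternative, so it is a dominant strategy.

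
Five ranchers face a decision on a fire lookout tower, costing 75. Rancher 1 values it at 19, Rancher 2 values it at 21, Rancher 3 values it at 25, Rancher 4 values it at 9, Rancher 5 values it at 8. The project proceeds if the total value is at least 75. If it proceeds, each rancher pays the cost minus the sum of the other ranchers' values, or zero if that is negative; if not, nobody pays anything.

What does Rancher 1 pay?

Total value 82 ≥ cost 75, so the project is built.
The other ranchers' values sum to 63.
Cost minus that sum is 75 - 63 = 12.

12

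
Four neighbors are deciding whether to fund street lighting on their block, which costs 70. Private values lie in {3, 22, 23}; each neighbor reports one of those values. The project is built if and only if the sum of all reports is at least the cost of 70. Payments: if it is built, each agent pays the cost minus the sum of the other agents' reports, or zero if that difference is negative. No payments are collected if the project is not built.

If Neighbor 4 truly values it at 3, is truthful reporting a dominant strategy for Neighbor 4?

Check each profile of the others' reports and compare truth against every alternative report.
Others report (3, 22, 23): truth gives 0, best alternative gives -19.
Others report (3, 23, 22): truth gives 0, best alternative gives -19.
Others report (22, 3, 23): truth gives 0, best alternative gives -19.
Others report (22, 23, 3): truth gives 0, best alternative gives -19.
Others report (23, 3, 22): truth gives 0, best alternative gives -19.
Others report (23, 22, 3): truth gives 0, best alternative gives -19.
(Remaining 21 profiles checked similarly; truth is weakly best in each.)
In every case the truthful report is at least as good as any alternative, so it is a dominant strategy.

Yes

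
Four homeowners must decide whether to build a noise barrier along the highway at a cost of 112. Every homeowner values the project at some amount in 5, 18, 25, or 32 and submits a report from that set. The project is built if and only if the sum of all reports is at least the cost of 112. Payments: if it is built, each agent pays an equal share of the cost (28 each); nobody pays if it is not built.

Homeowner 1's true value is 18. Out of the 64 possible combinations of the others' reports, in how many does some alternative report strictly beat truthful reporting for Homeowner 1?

Others report (32, 32, 32): truth gives -10; report 5 gives 0 > -10. Violating.
Others report (5, 5, 5): truth gives 0; no alternative beats it.
Others report (5, 5, 18): truth gives 0; no alternative beats it.
(Checking all 64 profiles: 1 has a profitable deviation, 63 do not.)

1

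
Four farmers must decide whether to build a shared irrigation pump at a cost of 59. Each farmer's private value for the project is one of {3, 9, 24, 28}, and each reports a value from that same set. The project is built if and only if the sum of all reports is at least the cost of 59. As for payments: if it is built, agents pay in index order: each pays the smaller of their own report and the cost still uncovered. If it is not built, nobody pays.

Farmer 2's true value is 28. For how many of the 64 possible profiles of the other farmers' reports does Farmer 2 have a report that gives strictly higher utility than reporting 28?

50

Others report (3, 9, 24): truth gives 0; report 24 gives 4 > 0. Violating.
Others report (3, 9, 28): truth gives 0; report 24 gives 4 > 0. Violating.
Others report (3, 24, 9): truth gives 0; report 24 gives 4 > 0. Violating.
Others report (3, 24, 24): truth gives 0; report 9 gives 19 > 0. Violating.
Others report (3, 3, 3): truth gives 0; no alternative beats it.
Others report (3, 3, 9): truth gives 0; no alternative beats it.
(Checking all 64 profiles: 50 have a profitable deviation, 14 do not.)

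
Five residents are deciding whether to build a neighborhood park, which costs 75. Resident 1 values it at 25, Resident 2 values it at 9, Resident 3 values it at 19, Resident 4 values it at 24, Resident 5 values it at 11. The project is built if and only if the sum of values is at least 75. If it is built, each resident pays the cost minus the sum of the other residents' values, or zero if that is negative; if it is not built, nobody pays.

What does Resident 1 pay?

12

Total value 88 ≥ cost 75, so the project is built.
The other residents' values sum to 63.
Cost minus that sum is 75 - 63 = 12.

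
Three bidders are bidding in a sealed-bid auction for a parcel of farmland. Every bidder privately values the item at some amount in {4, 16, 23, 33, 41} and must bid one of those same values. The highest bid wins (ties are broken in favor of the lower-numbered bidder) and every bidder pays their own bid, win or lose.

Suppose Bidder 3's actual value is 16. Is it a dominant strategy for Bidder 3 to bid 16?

Consider the case where Bidder 1 bids 4 and Bidder 2 bids 16.
Truthful bid 16: loses but pays 16, utility -16.
Bid 4 instead: loses but pays 4, utility -4.
Since -4 > -16, bidding 4 is strictly better here, so truthful bidding is not dominant.

No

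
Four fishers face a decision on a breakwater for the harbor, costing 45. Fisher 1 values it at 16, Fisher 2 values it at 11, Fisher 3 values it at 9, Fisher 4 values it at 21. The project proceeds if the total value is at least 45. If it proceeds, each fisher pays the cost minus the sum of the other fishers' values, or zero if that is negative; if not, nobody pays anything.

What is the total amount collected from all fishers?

13

Total value 57 ≥ cost 45, so it is built.
Fisher 1: others sum to 41; max(0, 45 - 41) = 4.
Fisher 2: others sum to 46; max(0, 45 - 46) = 0.
Fisher 3: others sum to 48; max(0, 45 - 48) = 0.
Fisher 4: others sum to 36; max(0, 45 - 36) = 9.
Total collected = 4 + 0 + 0 + 9 = 13.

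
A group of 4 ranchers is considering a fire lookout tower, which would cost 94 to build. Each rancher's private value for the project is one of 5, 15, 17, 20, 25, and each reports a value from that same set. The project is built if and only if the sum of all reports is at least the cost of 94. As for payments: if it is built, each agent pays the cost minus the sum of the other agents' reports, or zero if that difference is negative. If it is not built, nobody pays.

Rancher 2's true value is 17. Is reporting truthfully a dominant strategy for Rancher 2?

Yes

Check each profile of the others' reports and compare truth against every alternative report.
Others report (5, 5, 5): truth gives 0, best alternative gives 0.
Others report (5, 5, 15): truth gives 0, best alternative gives 0.
Others report (5, 5, 17): truth gives 0, best alternative gives 0.
Others report (5, 5, 20): truth gives 0, best alternative gives 0.
Others report (5, 5, 25): truth gives 0, best alternative gives 0.
Others report (5, 15, 5): truth gives 0, best alternative gives 0.
(Remaining 119 profiles checked similarly; truth is weakly best in each.)
In every case the truthful report is at least as good as any alternative, so it is a dominant strategy.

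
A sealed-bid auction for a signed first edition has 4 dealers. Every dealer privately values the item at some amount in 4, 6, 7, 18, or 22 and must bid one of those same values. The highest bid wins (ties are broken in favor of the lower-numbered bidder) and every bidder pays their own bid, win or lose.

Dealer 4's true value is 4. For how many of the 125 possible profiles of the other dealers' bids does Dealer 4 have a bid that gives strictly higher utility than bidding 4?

8

Others bid (4, 4, 4): truth gives -4; bid 6 gives -2 > -4. Violating.
Others bid (4, 4, 6): truth gives -4; bid 7 gives -3 > -4. Violating.
Others bid (4, 6, 4): truth gives -4; bid 7 gives -3 > -4. Violating.
Others bid (4, 6, 6): truth gives -4; bid 7 gives -3 > -4. Violating.
Others bid (4, 4, 7): truth gives -4; no alternative beats it.
Others bid (4, 4, 18): truth gives -4; no alternative beats it.
(Checking all 125 profiles: 8 have a profitable deviation, 117 do not.)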